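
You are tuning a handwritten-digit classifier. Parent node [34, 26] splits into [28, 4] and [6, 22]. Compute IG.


Parent = [34, 26], H_parent = 0.9871
H_left = 0.5436 (n=32), H_right = 0.7496 (n=28)
H_children = (32/60)·0.5436 + (28/60)·0.7496 = 0.6397
IG = 0.9871 - 0.6397 = 0.3474

0.3474


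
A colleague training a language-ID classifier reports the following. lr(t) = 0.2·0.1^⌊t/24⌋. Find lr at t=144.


n_drops = ⌊144/24⌋ = 6
lr = 0.2·0.1^6 = 0.2·0.000001 = 0.0000002

0.0000002


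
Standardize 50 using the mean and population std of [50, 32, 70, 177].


μ = 82.25, σ = 56.3311
z = (50 - 82.25)/56.3311 = -0.5725

-0.5725


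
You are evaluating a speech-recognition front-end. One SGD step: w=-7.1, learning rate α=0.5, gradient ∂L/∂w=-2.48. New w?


w_new = w - α·∇
= -7.1 - 0.5·-2.48
= -7.1 + 1.24
= -5.86

-5.86


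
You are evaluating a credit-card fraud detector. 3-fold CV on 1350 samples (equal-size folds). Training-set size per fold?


Fold size = 1350/3 = 450
Training per fold = 1350 - 450 = 900

900


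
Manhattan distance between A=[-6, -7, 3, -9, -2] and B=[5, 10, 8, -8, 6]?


d = |-6-5| + |-7-10| + |3-8| + |-9+ 8| + |-2-6|
  = 11 + 17 + 5 + 1 + 8
  = 42

42


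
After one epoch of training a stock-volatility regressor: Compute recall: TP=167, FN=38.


Recall = TP/(TP+FN)
= 167/(167+38)
= 167/205 = 81.46%

81.46%


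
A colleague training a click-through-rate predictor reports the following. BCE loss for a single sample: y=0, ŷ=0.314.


BCE = -[y·ln(p) + (1-y)·ln(1-p)]
= -0 - 1·ln(1-0.314)
= -ln(0.686) = 0.3769

0.3769


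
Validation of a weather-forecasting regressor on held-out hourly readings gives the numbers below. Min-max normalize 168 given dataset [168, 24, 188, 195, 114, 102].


min=24, max=195
(168-24)/(195-24) = 144/171 = 0.8421

0.8421


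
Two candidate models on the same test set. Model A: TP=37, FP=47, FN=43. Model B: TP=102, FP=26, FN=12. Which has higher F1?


Model A: P=37/84=0.4405, R=37/80=0.4625, F1=2PR/(P+R)=2TP/(2TP+FP+FN)=74/164=0.4512
Model B: P=102/128=0.7969, R=102/114=0.8947, F1=2PR/(P+R)=2TP/(2TP+FP+FN)=204/242=0.843
0.4512 < 0.843 → Model B

Model B


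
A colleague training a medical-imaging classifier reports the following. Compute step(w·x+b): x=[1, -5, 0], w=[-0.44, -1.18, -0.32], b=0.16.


z = (1)·(-0.44) + (-5)·(-1.18) + (0)·(-0.32) + 0.16
  = 5.62
step(z) = 1 (z≥0)

1


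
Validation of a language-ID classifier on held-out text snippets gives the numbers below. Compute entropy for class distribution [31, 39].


Probabilities: [31/70, 39/70] ≈ [0.4429, 0.5571]
H = -((31/70)·log₂(31/70) + (39/70)·log₂(39/70))
  = 0.9906 bits

0.9906 bits


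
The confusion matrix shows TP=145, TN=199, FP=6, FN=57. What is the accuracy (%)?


Accuracy = (TP+TN)/(TP+TN+FP+FN)
= (145+199)/(407)
= 344/407 = 84.52%

84.52%


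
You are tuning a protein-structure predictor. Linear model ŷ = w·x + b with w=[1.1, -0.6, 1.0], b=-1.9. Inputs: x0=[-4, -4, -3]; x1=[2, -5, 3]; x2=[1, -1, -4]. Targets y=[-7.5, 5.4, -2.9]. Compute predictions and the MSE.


ŷ0 = (1.1)·(-4) + (-0.6)·(-4) + (1.0)·(-3) - 1.9 = -6.9
ŷ1 = (1.1)·(2) + (-0.6)·(-5) + (1.0)·(3) - 1.9 = 6.3
ŷ2 = (1.1)·(1) + (-0.6)·(-1) + (1.0)·(-4) - 1.9 = -4.2
errors² = [0.36, 0.81, 1.69]
MSE = 2.8600/3 = 0.9533

0.9533


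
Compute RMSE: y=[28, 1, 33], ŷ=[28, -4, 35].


MSE = 29/3 = 9.6667
RMSE = √(29/3) = 3.1091

3.1091


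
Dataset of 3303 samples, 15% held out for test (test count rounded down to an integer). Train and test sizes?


Test = ⌊3303·15/100⌋ = 495
Train = 3303 - 495 = 2808

Train: 2808, Test: 495


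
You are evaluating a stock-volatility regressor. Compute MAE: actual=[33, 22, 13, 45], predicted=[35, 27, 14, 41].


Absolute errors: |33-35|=2, |22-27|=5, |13-14|=1, |45-41|=4
Sum = 12
MAE = 12/4 = 3

3


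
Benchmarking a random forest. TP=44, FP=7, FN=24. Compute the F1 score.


Precision = 44/51 = 0.8627
Recall = 44/68 = 0.6471
F1 = 2·P·R/(P+R) = 2·TP/(2·TP+FP+FN) = 88/(88+7+24) = 88/119 = 0.7395

0.7395


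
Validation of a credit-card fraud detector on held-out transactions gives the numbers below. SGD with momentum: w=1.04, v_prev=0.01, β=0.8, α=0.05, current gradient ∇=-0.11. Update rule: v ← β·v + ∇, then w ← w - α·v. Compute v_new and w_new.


v_new = 0.8·0.01 - 0.11 = 0.008 - 0.11 = -0.102
w_new = 1.04 - 0.05·-0.102 = 1.04 + 0.0051 = 1.0451

v_new=-0.102, w_new=1.0451


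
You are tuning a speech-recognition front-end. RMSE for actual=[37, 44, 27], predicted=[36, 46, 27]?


MSE = 5/3 = 1.6667
RMSE = √(5/3) = 1.291

1.291


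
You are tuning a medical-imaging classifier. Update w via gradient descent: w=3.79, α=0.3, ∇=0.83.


w_new = w - α·∇
= 3.79 - 0.3·0.83
= 3.79 - 0.249
= 3.541

3.541


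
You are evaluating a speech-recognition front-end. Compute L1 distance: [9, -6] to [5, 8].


d = |9-5| + |-6-8|
  = 4 + 14
  = 18

18


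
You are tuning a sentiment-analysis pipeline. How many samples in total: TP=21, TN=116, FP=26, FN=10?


Total = TP + TN + FP + FN
= 21 + 116 + 26 + 10
= 173
(Predicted positive: 47, predicted negative: 126)

173


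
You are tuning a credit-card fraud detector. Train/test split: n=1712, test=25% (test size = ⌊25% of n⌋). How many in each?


Test = ⌊1712·25/100⌋ = 428
Train = 1712 - 428 = 1284

Train: 1284, Test: 428


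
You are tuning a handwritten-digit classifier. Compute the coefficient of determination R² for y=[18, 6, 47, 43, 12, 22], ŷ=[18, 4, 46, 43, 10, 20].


ȳ = 24.6667
SS_res = Σ(y-ŷ)² = 13
SS_tot = Σ(y-ȳ)² = 1395.33
R² = 1 - SS_res/SS_tot = 1 - 0.0093 = 0.9907

0.9907


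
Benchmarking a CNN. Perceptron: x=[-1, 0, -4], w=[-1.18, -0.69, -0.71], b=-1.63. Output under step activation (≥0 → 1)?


z = (-1)·(-1.18) + (0)·(-0.69) + (-4)·(-0.71) - 1.63
  = 2.39
step(z) = 1 (z≥0)

1


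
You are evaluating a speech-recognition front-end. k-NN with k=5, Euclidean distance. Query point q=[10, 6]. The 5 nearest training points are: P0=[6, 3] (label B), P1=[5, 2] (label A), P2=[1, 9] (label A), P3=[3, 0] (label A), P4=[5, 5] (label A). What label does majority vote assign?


d(q,P0) = 5.0  (label B)
d(q,P1) = 6.4031  (label A)
d(q,P2) = 9.4868  (label A)
d(q,P3) = 9.2195  (label A)
d(q,P4) = 5.099  (label A)
Votes: A=4, B=1
Majority → A

A


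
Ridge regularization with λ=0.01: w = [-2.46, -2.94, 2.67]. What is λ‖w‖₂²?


‖w‖₂² = (-2.46)² + (-2.94)² + (2.67)²
     = 6.0516 + 8.6436 + 7.1289
     = 21.8241
λ·‖w‖₂² = 0.01·21.8241 = 0.218241

0.218241


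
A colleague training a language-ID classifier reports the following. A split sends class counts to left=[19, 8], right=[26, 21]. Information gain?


Parent = [45, 29], H_parent = 0.966
H_left = 0.8767 (n=27), H_right = 0.9918 (n=47)
H_children = (27/74)·0.8767 + (47/74)·0.9918 = 0.9498
IG = 0.966 - 0.9498 = 0.0162

0.0162


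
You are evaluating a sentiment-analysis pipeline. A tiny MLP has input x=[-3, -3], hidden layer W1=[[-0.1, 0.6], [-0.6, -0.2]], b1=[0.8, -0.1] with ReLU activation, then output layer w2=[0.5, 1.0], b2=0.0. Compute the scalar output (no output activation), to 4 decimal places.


z1[0] = (-0.1)·(-3) + (0.6)·(-3) + 0.8 = -0.7
z1[1] = (-0.6)·(-3) + (-0.2)·(-3) - 0.1 = 2.3
h = ReLU(z1) = [0.0, 2.3]
output = (0.5)·(0.0) + (1.0)·(2.3) + 0.0 = 2.3

2.3


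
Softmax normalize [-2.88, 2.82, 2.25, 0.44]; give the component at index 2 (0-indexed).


Exponentials: e^-2.88=0.0561, e^2.82=16.7769, e^2.25=9.4877, e^0.44=1.5527
Sum = 27.8734
Softmax = [0.002, 0.6019, 0.3404, 0.0557]
p[2] = 9.4877/27.8734 = 0.3404

0.3404


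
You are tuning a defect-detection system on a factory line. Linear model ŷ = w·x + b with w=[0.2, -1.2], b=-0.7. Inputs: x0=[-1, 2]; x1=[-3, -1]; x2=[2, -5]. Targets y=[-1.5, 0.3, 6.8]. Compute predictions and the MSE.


ŷ0 = (0.2)·(-1) + (-1.2)·(2) - 0.7 = -3.3
ŷ1 = (0.2)·(-3) + (-1.2)·(-1) - 0.7 = -0.1
ŷ2 = (0.2)·(2) + (-1.2)·(-5) - 0.7 = 5.7
errors² = [3.24, 0.16, 1.21]
MSE = 4.6100/3 = 1.5367

1.5367


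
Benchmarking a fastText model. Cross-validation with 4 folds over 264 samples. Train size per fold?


Fold size = 264/4 = 66
Training per fold = 264 - 66 = 198

198


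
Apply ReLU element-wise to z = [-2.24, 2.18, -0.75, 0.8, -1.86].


ReLU(-2.24) = max(0, -2.24) = 0.0
ReLU(2.18) = max(0, 2.18) = 2.18
ReLU(-0.75) = max(0, -0.75) = 0.0
ReLU(0.8) = max(0, 0.8) = 0.8
ReLU(-1.86) = max(0, -1.86) = 0.0
result = [0.0, 2.18, 0.0, 0.8, 0.0]

[0.0, 2.18, 0.0, 0.8, 0.0]


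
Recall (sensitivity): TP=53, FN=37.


Recall = TP/(TP+FN)
= 53/(53+37)
= 53/90 = 58.89%

58.89%


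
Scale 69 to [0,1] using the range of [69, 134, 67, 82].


min=67, max=134
(69-67)/(134-67) = 2/67 = 0.0299

0.0299


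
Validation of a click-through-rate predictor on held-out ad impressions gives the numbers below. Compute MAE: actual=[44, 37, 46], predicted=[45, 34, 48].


Absolute errors: |44-45|=1, |37-34|=3, |46-48|=2
Sum = 6
MAE = 6/3 = 2

2


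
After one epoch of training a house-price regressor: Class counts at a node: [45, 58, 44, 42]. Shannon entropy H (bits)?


Probabilities: [45/189, 58/189, 44/189, 42/189] ≈ [0.2381, 0.3069, 0.2328, 0.2222]
H = -((45/189)·log₂(45/189) + (58/189)·log₂(58/189) + (44/189)·log₂(44/189) + (42/189)·log₂(42/189))
  = 1.9877 bits

1.9877 bits


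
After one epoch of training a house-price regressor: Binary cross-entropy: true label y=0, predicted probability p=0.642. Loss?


BCE = -[y·ln(p) + (1-y)·ln(1-p)]
= -0 - 1·ln(1-0.642)
= -ln(0.358) = 1.0272

1.0272


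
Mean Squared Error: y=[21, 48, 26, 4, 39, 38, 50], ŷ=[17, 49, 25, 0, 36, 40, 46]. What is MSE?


Squared errors: (21-17)²=16, (48-49)²=1, (26-25)²=1, (4-0)²=16, (39-36)²=9, (38-40)²=4, (50-46)²=16
Sum = 63
MSE = 63/7 = 9

9


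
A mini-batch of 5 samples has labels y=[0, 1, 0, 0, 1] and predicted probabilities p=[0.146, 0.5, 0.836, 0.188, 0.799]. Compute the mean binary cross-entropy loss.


L[0] = -ln(1-0.146) = -ln(0.854) = 0.1578
L[1] = -ln(0.5) = 0.6931
L[2] = -ln(1-0.836) = -ln(0.164) = 1.8079
L[3] = -ln(1-0.188) = -ln(0.812) = 0.2083
L[4] = -ln(0.799) = 0.2244
mean = (0.1578 + 0.6931 + 1.8079 + 0.2083 + 0.2244)/5 = 0.6183

0.6183


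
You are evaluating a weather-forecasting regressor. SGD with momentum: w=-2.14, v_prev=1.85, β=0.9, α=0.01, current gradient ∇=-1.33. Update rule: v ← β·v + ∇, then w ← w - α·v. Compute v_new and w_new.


v_new = 0.9·1.85 - 1.33 = 1.665 - 1.33 = 0.335
w_new = -2.14 - 0.01·0.335 = -2.14 - 0.00335 = -2.14335

v_new=0.335, w_new=-2.14335


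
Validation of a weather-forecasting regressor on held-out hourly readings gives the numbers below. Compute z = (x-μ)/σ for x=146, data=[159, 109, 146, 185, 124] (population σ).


μ = 144.6, σ = 26.5827
z = (146 - 144.6)/26.5827 = 0.0527

0.0527


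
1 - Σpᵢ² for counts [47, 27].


Probabilities: [47/74, 27/74] ≈ [0.6351, 0.3649]
Σpᵢ² = (2209 + 729)/74² = 2938/5476
Gini = 1 - Σpᵢ² = 1 - 2938/5476 = 0.4635

0.4635


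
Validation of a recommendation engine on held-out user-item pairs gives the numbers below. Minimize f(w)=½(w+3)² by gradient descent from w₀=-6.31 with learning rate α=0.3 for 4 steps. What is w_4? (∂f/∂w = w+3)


step 1: grad = -6.31+3 = -3.31; w = -6.31 - 0.3·(-3.31) = -5.317
step 2: grad = -5.317+3 = -2.317; w = -5.317 - 0.3·(-2.317) = -4.6219
step 3: grad = -4.6219+3 = -1.6219; w = -4.6219 - 0.3·(-1.6219) = -4.13533
step 4: grad = -4.13533+3 = -1.13533; w = -4.13533 - 0.3·(-1.13533) = -3.794731

-3.794731


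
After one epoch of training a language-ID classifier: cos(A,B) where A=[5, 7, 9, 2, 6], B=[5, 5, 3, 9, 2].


A·B = 5·5 + 7·5 + 9·3 + 2·9 + 6·2 = 117
‖A‖ = √195 = 13.9642, ‖B‖ = √144 = 12
cos = 117/(√195·√144) = 117/√28080 = 0.6982

0.6982


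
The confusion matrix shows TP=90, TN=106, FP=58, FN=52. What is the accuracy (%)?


Accuracy = (TP+TN)/(TP+TN+FP+FN)
= (90+106)/(306)
= 196/306 = 64.05%

64.05%


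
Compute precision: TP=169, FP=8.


Precision = TP/(TP+FP)
= 169/(169+8)
= 169/177 = 95.48%

95.48%


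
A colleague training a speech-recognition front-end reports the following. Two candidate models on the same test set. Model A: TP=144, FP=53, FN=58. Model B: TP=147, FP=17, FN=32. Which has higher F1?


Model A: P=144/197=0.731, R=144/202=0.7129, F1=2PR/(P+R)=2TP/(2TP+FP+FN)=288/399=0.7218
Model B: P=147/164=0.8963, R=147/179=0.8212, F1=2PR/(P+R)=2TP/(2TP+FP+FN)=294/343=0.8571
0.7218 < 0.8571 → Model B

Model B


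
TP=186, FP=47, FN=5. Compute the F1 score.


Precision = 186/233 = 0.7983
Recall = 186/191 = 0.9738
F1 = 2·P·R/(P+R) = 2·TP/(2·TP+FP+FN) = 372/(372+47+5) = 372/424 = 0.8774

0.8774


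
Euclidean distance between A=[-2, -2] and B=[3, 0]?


d = √((-2-3)² + (-2-0)²)
  = √(25 + 4)
  = √29 = 5.3852

5.3852


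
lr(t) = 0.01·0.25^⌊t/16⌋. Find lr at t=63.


n_drops = ⌊63/16⌋ = 3
lr = 0.01·0.25^3 = 0.01·0.015625 = 0.00015625

0.00015625


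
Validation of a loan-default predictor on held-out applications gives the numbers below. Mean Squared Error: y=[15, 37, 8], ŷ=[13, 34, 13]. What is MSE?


Squared errors: (15-13)²=4, (37-34)²=9, (8-13)²=25
Sum = 38
MSE = 38/3 = 38/3

38/3


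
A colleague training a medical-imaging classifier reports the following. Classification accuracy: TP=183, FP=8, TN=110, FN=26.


Accuracy = (TP+TN)/(TP+TN+FP+FN)
= (183+110)/(327)
= 293/327 = 89.6%

89.6%


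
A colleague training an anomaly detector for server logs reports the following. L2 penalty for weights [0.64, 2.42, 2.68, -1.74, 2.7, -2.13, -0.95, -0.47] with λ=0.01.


‖w‖₂² = (0.64)² + (2.42)² + (2.68)² + (-1.74)² + (2.7)² + (-2.13)² + (-0.95)² + (-0.47)²
     = 0.4096 + 5.8564 + 7.1824 + 3.0276 + 7.29 + 4.5369 + 0.9025 + 0.2209
     = 29.4263
λ·‖w‖₂² = 0.01·29.4263 = 0.294263

0.294263


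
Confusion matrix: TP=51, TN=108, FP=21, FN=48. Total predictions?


Total = TP + TN + FP + FN
= 51 + 108 + 21 + 48
= 228
(Predicted positive: 72, predicted negative: 156)

228


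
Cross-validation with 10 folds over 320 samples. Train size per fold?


Fold size = 320/10 = 32
Training per fold = 320 - 32 = 288

288


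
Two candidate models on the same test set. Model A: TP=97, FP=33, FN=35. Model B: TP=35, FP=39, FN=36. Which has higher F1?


Model A: P=97/130=0.7462, R=97/132=0.7348, F1=2PR/(P+R)=2TP/(2TP+FP+FN)=194/262=0.7405
Model B: P=35/74=0.473, R=35/71=0.493, F1=2PR/(P+R)=2TP/(2TP+FP+FN)=70/145=0.4828
0.7405 > 0.4828 → Model A

Model A


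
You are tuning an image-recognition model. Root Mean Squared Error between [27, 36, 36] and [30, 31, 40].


MSE = 50/3 = 16.6667
RMSE = √(50/3) = 4.0825

4.0825


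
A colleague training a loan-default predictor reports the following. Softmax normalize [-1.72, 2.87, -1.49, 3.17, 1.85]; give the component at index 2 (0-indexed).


Exponentials: e^-1.72=0.1791, e^2.87=17.637, e^-1.49=0.2254, e^3.17=23.8075, e^1.85=6.3598
Sum = 48.2088
Softmax = [0.0037, 0.3658, 0.0047, 0.4938, 0.1319]
p[2] = 0.2254/48.2088 = 0.0047

0.0047


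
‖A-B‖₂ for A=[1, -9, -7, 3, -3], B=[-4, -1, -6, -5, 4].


d = √((1+ 4)² + (-9+ 1)² + (-7+ 6)² + (3+ 5)² + (-3-4)²)
  = √(25 + 64 + 1 + 64 + 49)
  = √203 = 14.2478

14.2478


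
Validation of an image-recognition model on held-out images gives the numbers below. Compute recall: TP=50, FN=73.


Recall = TP/(TP+FN)
= 50/(50+73)
= 50/123 = 40.65%

40.65%


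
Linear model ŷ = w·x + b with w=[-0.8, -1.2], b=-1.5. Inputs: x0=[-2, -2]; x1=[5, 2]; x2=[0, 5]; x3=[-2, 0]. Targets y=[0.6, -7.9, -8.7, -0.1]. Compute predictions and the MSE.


ŷ0 = (-0.8)·(-2) + (-1.2)·(-2) - 1.5 = 2.5
ŷ1 = (-0.8)·(5) + (-1.2)·(2) - 1.5 = -7.9
ŷ2 = (-0.8)·(0) + (-1.2)·(5) - 1.5 = -7.5
ŷ3 = (-0.8)·(-2) + (-1.2)·(0) - 1.5 = 0.1
errors² = [3.61, 0.0, 1.44, 0.04]
MSE = 5.0900/4 = 1.2725

1.2725


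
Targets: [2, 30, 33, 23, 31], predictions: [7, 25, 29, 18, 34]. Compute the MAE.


Absolute errors: |2-7|=5, |30-25|=5, |33-29|=4, |23-18|=5, |31-34|=3
Sum = 22
MAE = 22/5 = 22/5

22/5


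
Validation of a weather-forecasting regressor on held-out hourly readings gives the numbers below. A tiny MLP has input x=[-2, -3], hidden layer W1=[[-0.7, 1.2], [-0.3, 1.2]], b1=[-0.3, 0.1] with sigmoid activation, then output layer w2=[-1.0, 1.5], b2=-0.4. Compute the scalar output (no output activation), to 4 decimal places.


z1[0] = (-0.7)·(-2) + (1.2)·(-3) - 0.3 = -2.5
z1[1] = (-0.3)·(-2) + (1.2)·(-3) + 0.1 = -2.9
h = sigmoid(z1) = [0.0759, 0.0522]
output = (-1.0)·(0.0759) + (1.5)·(0.0522) - 0.4 = -0.3976

-0.3976


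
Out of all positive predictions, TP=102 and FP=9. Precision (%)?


Precision = TP/(TP+FP)
= 102/(102+9)
= 102/111 = 91.89%

91.89%


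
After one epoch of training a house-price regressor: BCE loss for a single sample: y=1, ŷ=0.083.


BCE = -[y·ln(p) + (1-y)·ln(1-p)]
= -1·ln(0.083) - 0
= -ln(0.083) = 2.4889

2.4889


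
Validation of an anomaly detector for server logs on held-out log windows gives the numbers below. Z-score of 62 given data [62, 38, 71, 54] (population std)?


μ = 56.25, σ = 12.1321
z = (62 - 56.25)/12.1321 = 0.4739

0.4739


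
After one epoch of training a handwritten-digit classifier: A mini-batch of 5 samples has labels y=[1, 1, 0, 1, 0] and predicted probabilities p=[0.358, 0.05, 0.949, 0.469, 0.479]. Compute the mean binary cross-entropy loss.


L[0] = -ln(0.358) = 1.0272
L[1] = -ln(0.05) = 2.9957
L[2] = -ln(1-0.949) = -ln(0.051) = 2.9759
L[3] = -ln(0.469) = 0.7572
L[4] = -ln(1-0.479) = -ln(0.521) = 0.652
mean = (1.0272 + 2.9957 + 2.9759 + 0.7572 + 0.652)/5 = 1.6816

1.6816


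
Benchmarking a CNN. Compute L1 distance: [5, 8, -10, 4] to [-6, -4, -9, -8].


d = |5+ 6| + |8+ 4| + |-10+ 9| + |4+ 8|
  = 11 + 12 + 1 + 12
  = 36

36


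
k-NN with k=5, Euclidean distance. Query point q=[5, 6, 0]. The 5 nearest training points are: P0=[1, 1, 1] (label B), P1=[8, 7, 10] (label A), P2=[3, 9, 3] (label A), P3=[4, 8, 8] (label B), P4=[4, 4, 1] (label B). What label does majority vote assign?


d(q,P0) = 6.4807  (label B)
d(q,P1) = 10.4881  (label A)
d(q,P2) = 4.6904  (label A)
d(q,P3) = 8.3066  (label B)
d(q,P4) = 2.4495  (label B)
Votes: A=2, B=3
Majority → B

B


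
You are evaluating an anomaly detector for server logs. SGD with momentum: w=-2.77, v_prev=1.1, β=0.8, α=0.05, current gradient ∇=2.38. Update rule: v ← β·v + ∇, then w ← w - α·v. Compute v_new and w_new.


v_new = 0.8·1.1 + 2.38 = 0.88 + 2.38 = 3.26
w_new = -2.77 - 0.05·3.26 = -2.77 - 0.163 = -2.933

v_new=3.26, w_new=-2.933


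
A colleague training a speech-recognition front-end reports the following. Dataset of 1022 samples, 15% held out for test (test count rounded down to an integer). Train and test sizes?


Test = ⌊1022·15/100⌋ = 153
Train = 1022 - 153 = 869

Train: 869, Test: 153


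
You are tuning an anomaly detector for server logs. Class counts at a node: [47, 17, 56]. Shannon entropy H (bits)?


Probabilities: [47/120, 17/120, 56/120] ≈ [0.3917, 0.1417, 0.4667]
H = -((47/120)·log₂(47/120) + (17/120)·log₂(17/120) + (56/120)·log₂(56/120))
  = 1.4422 bits

1.4422 bits


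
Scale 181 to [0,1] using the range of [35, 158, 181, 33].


min=33, max=181
(181-33)/(181-33) = 148/148 = 1.0

1.0


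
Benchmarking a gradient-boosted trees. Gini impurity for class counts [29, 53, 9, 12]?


Probabilities: [29/103, 53/103, 9/103, 12/103] ≈ [0.2816, 0.5146, 0.0874, 0.1165]
Σpᵢ² = (841 + 2809 + 81 + 144)/103² = 3875/10609
Gini = 1 - Σpᵢ² = 1 - 3875/10609 = 0.6347

0.6347


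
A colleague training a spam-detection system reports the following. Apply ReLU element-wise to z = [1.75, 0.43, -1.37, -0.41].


ReLU(1.75) = max(0, 1.75) = 1.75
ReLU(0.43) = max(0, 0.43) = 0.43
ReLU(-1.37) = max(0, -1.37) = 0.0
ReLU(-0.41) = max(0, -0.41) = 0.0
result = [1.75, 0.43, 0.0, 0.0]

[1.75, 0.43, 0.0, 0.0]


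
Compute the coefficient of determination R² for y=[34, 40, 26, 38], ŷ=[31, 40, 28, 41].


ȳ = 34.5
SS_res = Σ(y-ŷ)² = 22
SS_tot = Σ(y-ȳ)² = 115
R² = 1 - SS_res/SS_tot = 1 - 0.1913 = 0.8087

0.8087


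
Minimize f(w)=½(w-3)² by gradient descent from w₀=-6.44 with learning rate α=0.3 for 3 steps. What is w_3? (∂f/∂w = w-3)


step 1: grad = -6.44-3 = -9.44; w = -6.44 - 0.3·(-9.44) = -3.608
step 2: grad = -3.608-3 = -6.608; w = -3.608 - 0.3·(-6.608) = -1.6256
step 3: grad = -1.6256-3 = -4.6256; w = -1.6256 - 0.3·(-4.6256) = -0.23792

-0.23792


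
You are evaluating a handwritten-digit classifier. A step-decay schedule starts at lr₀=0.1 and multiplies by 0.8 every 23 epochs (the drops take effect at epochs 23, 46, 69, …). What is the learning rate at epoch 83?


n_drops = ⌊83/23⌋ = 3
lr = 0.1·0.8^3 = 0.1·0.512 = 0.0512

0.0512


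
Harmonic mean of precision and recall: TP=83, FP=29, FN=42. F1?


Precision = 83/112 = 0.7411
Recall = 83/125 = 0.664
F1 = 2·P·R/(P+R) = 2·TP/(2·TP+FP+FN) = 166/(166+29+42) = 166/237 = 0.7004

0.7004


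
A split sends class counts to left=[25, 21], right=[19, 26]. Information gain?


Parent = [44, 47], H_parent = 0.9992
H_left = 0.9945 (n=46), H_right = 0.9825 (n=45)
H_children = (46/91)·0.9945 + (45/91)·0.9825 = 0.9886
IG = 0.9992 - 0.9886 = 0.0106

0.0106


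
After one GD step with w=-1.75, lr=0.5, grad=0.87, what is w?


w_new = w - α·∇
= -1.75 - 0.5·0.87
= -1.75 - 0.435
= -2.185

-2.185


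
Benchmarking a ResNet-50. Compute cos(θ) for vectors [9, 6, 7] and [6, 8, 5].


A·B = 9·6 + 6·8 + 7·5 = 137
‖A‖ = √166 = 12.8841, ‖B‖ = √125 = 11.1803
cos = 137/(√166·√125) = 137/√20750 = 0.9511

0.9511


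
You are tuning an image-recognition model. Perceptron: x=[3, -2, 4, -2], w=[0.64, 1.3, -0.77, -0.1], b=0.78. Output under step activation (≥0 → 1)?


z = (3)·(0.64) + (-2)·(1.3) + (4)·(-0.77) + (-2)·(-0.1) + 0.78
  = -2.78
step(z) = 0 (z<0)

0


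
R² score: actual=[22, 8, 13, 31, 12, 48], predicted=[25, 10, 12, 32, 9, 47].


ȳ = 22.3333
SS_res = Σ(y-ŷ)² = 25
SS_tot = Σ(y-ȳ)² = 1133.33
R² = 1 - SS_res/SS_tot = 1 - 0.0221 = 0.9779

0.9779


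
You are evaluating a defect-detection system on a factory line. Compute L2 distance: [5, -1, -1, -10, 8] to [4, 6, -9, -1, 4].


d = √((5-4)² + (-1-6)² + (-1+ 9)² + (-10+ 1)² + (8-4)²)
  = √(1 + 49 + 64 + 81 + 16)
  = √211 = 14.5258

14.5258


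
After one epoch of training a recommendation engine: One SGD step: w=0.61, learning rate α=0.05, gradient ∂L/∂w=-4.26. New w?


w_new = w - α·∇
= 0.61 - 0.05·-4.26
= 0.61 + 0.213
= 0.823

0.823


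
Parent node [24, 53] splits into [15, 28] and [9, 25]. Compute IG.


Parent = [24, 53], H_parent = 0.8951
H_left = 0.933 (n=43), H_right = 0.8338 (n=34)
H_children = (43/77)·0.933 + (34/77)·0.8338 = 0.8892
IG = 0.8951 - 0.8892 = 0.0059

0.0059


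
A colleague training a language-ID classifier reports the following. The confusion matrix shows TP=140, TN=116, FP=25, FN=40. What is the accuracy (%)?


Accuracy = (TP+TN)/(TP+TN+FP+FN)
= (140+116)/(321)
= 256/321 = 79.75%

79.75%


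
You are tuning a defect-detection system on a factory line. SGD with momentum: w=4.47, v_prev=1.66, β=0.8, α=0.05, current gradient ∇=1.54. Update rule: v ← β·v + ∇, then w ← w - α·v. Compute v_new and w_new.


v_new = 0.8·1.66 + 1.54 = 1.328 + 1.54 = 2.868
w_new = 4.47 - 0.05·2.868 = 4.47 - 0.1434 = 4.3266

v_new=2.868, w_new=4.3266


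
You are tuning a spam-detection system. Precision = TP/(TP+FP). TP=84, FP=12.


Precision = TP/(TP+FP)
= 84/(84+12)
= 84/96 = 87.5%

87.5%


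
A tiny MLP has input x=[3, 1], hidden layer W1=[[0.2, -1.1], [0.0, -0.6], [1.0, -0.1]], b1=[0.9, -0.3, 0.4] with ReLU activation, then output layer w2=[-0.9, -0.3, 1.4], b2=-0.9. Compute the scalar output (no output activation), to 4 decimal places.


z1[0] = (0.2)·(3) + (-1.1)·(1) + 0.9 = 0.4
z1[1] = (0.0)·(3) + (-0.6)·(1) - 0.3 = -0.9
z1[2] = (1.0)·(3) + (-0.1)·(1) + 0.4 = 3.3
h = ReLU(z1) = [0.4, 0.0, 3.3]
output = (-0.9)·(0.4) + (-0.3)·(0.0) + (1.4)·(3.3) - 0.9 = 3.36

3.36


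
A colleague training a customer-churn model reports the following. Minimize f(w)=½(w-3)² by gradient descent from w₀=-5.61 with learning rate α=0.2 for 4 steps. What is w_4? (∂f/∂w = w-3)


step 1: grad = -5.61-3 = -8.61; w = -5.61 - 0.2·(-8.61) = -3.888
step 2: grad = -3.888-3 = -6.888; w = -3.888 - 0.2·(-6.888) = -2.5104
step 3: grad = -2.5104-3 = -5.5104; w = -2.5104 - 0.2·(-5.5104) = -1.40832
step 4: grad = -1.40832-3 = -4.40832; w = -1.40832 - 0.2·(-4.40832) = -0.526656

-0.526656


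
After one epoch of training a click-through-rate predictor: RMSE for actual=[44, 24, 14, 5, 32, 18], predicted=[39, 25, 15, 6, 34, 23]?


MSE = 57/6 = 9.5
RMSE = √(57/6) = 3.0822

3.0822


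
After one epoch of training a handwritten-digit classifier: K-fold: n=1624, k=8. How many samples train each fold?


Fold size = 1624/8 = 203
Training per fold = 1624 - 203 = 1421

1421


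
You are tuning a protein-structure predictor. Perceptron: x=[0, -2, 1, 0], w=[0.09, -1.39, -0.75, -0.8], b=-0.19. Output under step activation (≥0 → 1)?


z = (0)·(0.09) + (-2)·(-1.39) + (1)·(-0.75) + (0)·(-0.8) - 0.19
  = 1.84
step(z) = 1 (z≥0)

1


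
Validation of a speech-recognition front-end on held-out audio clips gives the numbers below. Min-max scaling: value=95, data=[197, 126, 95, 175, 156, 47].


min=47, max=197
(95-47)/(197-47) = 48/150 = 0.32

0.32


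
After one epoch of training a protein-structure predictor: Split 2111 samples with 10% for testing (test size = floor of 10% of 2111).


Test = ⌊2111·10/100⌋ = 211
Train = 2111 - 211 = 1900

Train: 1900, Test: 211


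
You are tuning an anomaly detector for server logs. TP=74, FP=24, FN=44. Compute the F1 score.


Precision = 74/98 = 0.7551
Recall = 74/118 = 0.6271
F1 = 2·P·R/(P+R) = 2·TP/(2·TP+FP+FN) = 148/(148+24+44) = 148/216 = 0.6852

0.6852


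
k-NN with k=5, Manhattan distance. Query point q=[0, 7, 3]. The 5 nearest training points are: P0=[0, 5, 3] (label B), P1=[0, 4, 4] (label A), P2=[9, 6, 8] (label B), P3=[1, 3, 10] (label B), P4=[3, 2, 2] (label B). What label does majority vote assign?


d(q,P0) = 2  (label B)
d(q,P1) = 4  (label A)
d(q,P2) = 15  (label B)
d(q,P3) = 12  (label B)
d(q,P4) = 9  (label B)
Votes: A=1, B=4
Majority → B

B


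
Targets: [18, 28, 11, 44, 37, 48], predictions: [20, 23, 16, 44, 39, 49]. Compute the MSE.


Squared errors: (18-20)²=4, (28-23)²=25, (11-16)²=25, (44-44)²=0, (37-39)²=4, (48-49)²=1
Sum = 59
MSE = 59/6 = 59/6

59/6


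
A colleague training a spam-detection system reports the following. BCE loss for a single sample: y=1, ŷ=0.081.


BCE = -[y·ln(p) + (1-y)·ln(1-p)]
= -1·ln(0.081) - 0
= -ln(0.081) = 2.5133

2.5133


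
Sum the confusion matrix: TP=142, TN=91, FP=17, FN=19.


Total = TP + TN + FP + FN
= 142 + 91 + 17 + 19
= 269
(Predicted positive: 159, predicted negative: 110)

269


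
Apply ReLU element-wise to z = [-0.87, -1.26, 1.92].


ReLU(-0.87) = max(0, -0.87) = 0.0
ReLU(-1.26) = max(0, -1.26) = 0.0
ReLU(1.92) = max(0, 1.92) = 1.92
result = [0.0, 0.0, 1.92]

[0.0, 0.0, 1.92]


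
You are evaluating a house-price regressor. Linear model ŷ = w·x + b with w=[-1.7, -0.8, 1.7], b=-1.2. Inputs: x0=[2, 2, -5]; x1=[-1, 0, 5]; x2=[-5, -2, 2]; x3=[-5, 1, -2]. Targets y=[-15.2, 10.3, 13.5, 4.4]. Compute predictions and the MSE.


ŷ0 = (-1.7)·(2) + (-0.8)·(2) + (1.7)·(-5) - 1.2 = -14.7
ŷ1 = (-1.7)·(-1) + (-0.8)·(0) + (1.7)·(5) - 1.2 = 9.0
ŷ2 = (-1.7)·(-5) + (-0.8)·(-2) + (1.7)·(2) - 1.2 = 12.3
ŷ3 = (-1.7)·(-5) + (-0.8)·(1) + (1.7)·(-2) - 1.2 = 3.1
errors² = [0.25, 1.69, 1.44, 1.69]
MSE = 5.0700/4 = 1.2675

1.2675


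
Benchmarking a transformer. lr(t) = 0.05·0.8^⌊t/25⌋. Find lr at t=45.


n_drops = ⌊45/25⌋ = 1
lr = 0.05·0.8^1 = 0.05·0.8 = 0.04

0.04


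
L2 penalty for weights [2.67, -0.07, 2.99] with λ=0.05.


‖w‖₂² = (2.67)² + (-0.07)² + (2.99)²
     = 7.1289 + 0.0049 + 8.9401
     = 16.0739
λ·‖w‖₂² = 0.05·16.0739 = 0.803695

0.803695


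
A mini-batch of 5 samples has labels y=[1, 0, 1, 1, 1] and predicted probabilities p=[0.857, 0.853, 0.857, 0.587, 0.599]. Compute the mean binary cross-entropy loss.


L[0] = -ln(0.857) = 0.1543
L[1] = -ln(1-0.853) = -ln(0.147) = 1.9173
L[2] = -ln(0.857) = 0.1543
L[3] = -ln(0.587) = 0.5327
L[4] = -ln(0.599) = 0.5125
mean = (0.1543 + 1.9173 + 0.1543 + 0.5327 + 0.5125)/5 = 0.6542

0.6542


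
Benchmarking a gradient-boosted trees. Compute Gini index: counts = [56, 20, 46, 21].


Probabilities: [56/143, 20/143, 46/143, 21/143] ≈ [0.3916, 0.1399, 0.3217, 0.1469]
Σpᵢ² = (3136 + 400 + 2116 + 441)/143² = 6093/20449
Gini = 1 - Σpᵢ² = 1 - 6093/20449 = 0.702

0.702


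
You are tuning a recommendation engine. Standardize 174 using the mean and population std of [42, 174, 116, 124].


μ = 114, σ = 47.1381
z = (174 - 114)/47.1381 = 1.2729

1.2729


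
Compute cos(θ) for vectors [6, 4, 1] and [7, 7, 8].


A·B = 6·7 + 4·7 + 1·8 = 78
‖A‖ = √53 = 7.2801, ‖B‖ = √162 = 12.7279
cos = 78/(√53·√162) = 78/√8586 = 0.8418

0.8418


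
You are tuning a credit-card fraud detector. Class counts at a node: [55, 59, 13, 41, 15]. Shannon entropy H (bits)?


Probabilities: [55/183, 59/183, 13/183, 41/183, 15/183] ≈ [0.3005, 0.3224, 0.071, 0.224, 0.082]
H = -((55/183)·log₂(55/183) + (59/183)·log₂(59/183) + (13/183)·log₂(13/183) + (41/183)·log₂(41/183) + (15/183)·log₂(15/183))
  = 2.0981 bits

2.0981 bits


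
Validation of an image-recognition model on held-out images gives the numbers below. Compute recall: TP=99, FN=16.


Recall = TP/(TP+FN)
= 99/(99+16)
= 99/115 = 86.09%

86.09%


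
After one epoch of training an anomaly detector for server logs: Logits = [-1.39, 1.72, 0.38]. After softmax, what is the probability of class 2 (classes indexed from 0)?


Exponentials: e^-1.39=0.2491, e^1.72=5.5845, e^0.38=1.4623
Sum = 7.2959
Softmax = [0.0341, 0.7654, 0.2004]
p[2] = 1.4623/7.2959 = 0.2004

0.2004


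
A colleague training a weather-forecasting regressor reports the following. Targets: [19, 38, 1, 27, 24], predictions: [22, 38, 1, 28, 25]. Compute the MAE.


Absolute errors: |19-22|=3, |38-38|=0, |1-1|=0, |27-28|=1, |24-25|=1
Sum = 5
MAE = 5/5 = 1

1


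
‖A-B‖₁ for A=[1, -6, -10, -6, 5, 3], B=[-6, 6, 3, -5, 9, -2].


d = |1+ 6| + |-6-6| + |-10-3| + |-6+ 5| + |5-9| + |3+ 2|
  = 7 + 12 + 13 + 1 + 4 + 5
  = 42

42


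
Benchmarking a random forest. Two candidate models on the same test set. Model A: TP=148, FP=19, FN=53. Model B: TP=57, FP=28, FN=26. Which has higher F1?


Model A: P=148/167=0.8862, R=148/201=0.7363, F1=2PR/(P+R)=2TP/(2TP+FP+FN)=296/368=0.8043
Model B: P=57/85=0.6706, R=57/83=0.6867, F1=2PR/(P+R)=2TP/(2TP+FP+FN)=114/168=0.6786
0.8043 > 0.6786 → Model A

Model A


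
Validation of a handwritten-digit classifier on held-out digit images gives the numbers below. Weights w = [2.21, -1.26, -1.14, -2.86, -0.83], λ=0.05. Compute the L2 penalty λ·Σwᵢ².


‖w‖₂² = (2.21)² + (-1.26)² + (-1.14)² + (-2.86)² + (-0.83)²
     = 4.8841 + 1.5876 + 1.2996 + 8.1796 + 0.6889
     = 16.6398
λ·‖w‖₂² = 0.05·16.6398 = 0.83199

0.83199


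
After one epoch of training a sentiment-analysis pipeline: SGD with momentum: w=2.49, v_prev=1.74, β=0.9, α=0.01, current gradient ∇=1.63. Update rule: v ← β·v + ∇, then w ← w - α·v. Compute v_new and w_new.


v_new = 0.9·1.74 + 1.63 = 1.566 + 1.63 = 3.196
w_new = 2.49 - 0.01·3.196 = 2.49 - 0.03196 = 2.45804

v_new=3.196, w_new=2.45804


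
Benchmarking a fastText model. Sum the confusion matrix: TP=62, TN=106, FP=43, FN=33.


Total = TP + TN + FP + FN
= 62 + 106 + 43 + 33
= 244
(Predicted positive: 105, predicted negative: 139)

244


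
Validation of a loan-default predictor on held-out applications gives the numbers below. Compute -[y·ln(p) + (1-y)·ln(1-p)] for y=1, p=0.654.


BCE = -[y·ln(p) + (1-y)·ln(1-p)]
= -1·ln(0.654) - 0
= -ln(0.654) = 0.4246

0.4246


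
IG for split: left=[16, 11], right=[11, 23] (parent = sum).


Parent = [27, 34], H_parent = 0.9905
H_left = 0.9751 (n=27), H_right = 0.9082 (n=34)
H_children = (27/61)·0.9751 + (34/61)·0.9082 = 0.9378
IG = 0.9905 - 0.9378 = 0.0527

0.0527


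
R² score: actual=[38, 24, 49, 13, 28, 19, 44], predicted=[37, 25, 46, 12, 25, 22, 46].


ȳ = 30.7143
SS_res = Σ(y-ŷ)² = 34
SS_tot = Σ(y-ȳ)² = 1067.43
R² = 1 - SS_res/SS_tot = 1 - 0.0319 = 0.9681

0.9681


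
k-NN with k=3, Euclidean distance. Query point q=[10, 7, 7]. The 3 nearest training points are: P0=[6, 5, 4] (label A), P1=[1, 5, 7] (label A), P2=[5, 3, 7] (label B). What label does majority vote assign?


d(q,P0) = 5.3852  (label A)
d(q,P1) = 9.2195  (label A)
d(q,P2) = 6.4031  (label B)
Votes: A=2, B=1
Majority → A

A


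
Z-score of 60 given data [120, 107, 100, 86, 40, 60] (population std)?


μ = 85.5, σ = 27.639
z = (60 - 85.5)/27.639 = -0.9226

-0.9226


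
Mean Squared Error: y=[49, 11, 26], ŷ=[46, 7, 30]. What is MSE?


Squared errors: (49-46)²=9, (11-7)²=16, (26-30)²=16
Sum = 41
MSE = 41/3 = 41/3

41/3


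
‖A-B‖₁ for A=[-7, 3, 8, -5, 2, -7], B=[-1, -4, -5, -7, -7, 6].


d = |-7+ 1| + |3+ 4| + |8+ 5| + |-5+ 7| + |2+ 7| + |-7-6|
  = 6 + 7 + 13 + 2 + 9 + 13
  = 50

50


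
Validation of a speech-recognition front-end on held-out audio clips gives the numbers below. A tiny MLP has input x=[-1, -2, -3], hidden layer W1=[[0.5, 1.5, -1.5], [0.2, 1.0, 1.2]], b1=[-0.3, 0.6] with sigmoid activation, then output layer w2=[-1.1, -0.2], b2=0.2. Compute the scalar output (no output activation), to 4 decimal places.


z1[0] = (0.5)·(-1) + (1.5)·(-2) + (-1.5)·(-3) - 0.3 = 0.7
z1[1] = (0.2)·(-1) + (1.0)·(-2) + (1.2)·(-3) + 0.6 = -5.2
h = sigmoid(z1) = [0.6682, 0.0055]
output = (-1.1)·(0.6682) + (-0.2)·(0.0055) + 0.2 = -0.5361

-0.5361


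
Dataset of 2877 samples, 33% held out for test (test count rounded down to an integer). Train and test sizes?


Test = ⌊2877·33/100⌋ = 949
Train = 2877 - 949 = 1928

Train: 1928, Test: 949


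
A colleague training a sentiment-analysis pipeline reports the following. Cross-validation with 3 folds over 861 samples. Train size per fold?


Fold size = 861/3 = 287
Training per fold = 861 - 287 = 574

574


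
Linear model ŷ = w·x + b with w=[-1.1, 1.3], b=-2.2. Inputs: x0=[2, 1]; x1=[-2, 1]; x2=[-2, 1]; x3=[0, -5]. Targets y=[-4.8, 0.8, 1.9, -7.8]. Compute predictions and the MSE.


ŷ0 = (-1.1)·(2) + (1.3)·(1) - 2.2 = -3.1
ŷ1 = (-1.1)·(-2) + (1.3)·(1) - 2.2 = 1.3
ŷ2 = (-1.1)·(-2) + (1.3)·(1) - 2.2 = 1.3
ŷ3 = (-1.1)·(0) + (1.3)·(-5) - 2.2 = -8.7
errors² = [2.89, 0.25, 0.36, 0.81]
MSE = 4.3100/4 = 1.0775

1.0775


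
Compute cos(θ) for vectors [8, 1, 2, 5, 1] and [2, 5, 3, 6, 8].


A·B = 8·2 + 1·5 + 2·3 + 5·6 + 1·8 = 65
‖A‖ = √95 = 9.7468, ‖B‖ = √138 = 11.7473
cos = 65/(√95·√138) = 65/√13110 = 0.5677

0.5677


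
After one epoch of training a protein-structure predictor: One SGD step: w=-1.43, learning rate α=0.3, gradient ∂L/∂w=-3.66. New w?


w_new = w - α·∇
= -1.43 - 0.3·-3.66
= -1.43 + 1.098
= -0.332

-0.332


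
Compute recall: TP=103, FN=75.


Recall = TP/(TP+FN)
= 103/(103+75)
= 103/178 = 57.87%

57.87%


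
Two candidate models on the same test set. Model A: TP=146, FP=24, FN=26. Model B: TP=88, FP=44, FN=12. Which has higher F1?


Model A: P=146/170=0.8588, R=146/172=0.8488, F1=2PR/(P+R)=2TP/(2TP+FP+FN)=292/342=0.8538
Model B: P=88/132=0.6667, R=88/100=0.88, F1=2PR/(P+R)=2TP/(2TP+FP+FN)=176/232=0.7586
0.8538 > 0.7586 → Model A

Model A


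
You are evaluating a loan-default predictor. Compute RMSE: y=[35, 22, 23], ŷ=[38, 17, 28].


MSE = 59/3 = 19.6667
RMSE = √(59/3) = 4.4347

4.4347


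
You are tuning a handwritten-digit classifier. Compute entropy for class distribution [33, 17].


Probabilities: [33/50, 17/50] ≈ [0.66, 0.34]
H = -((33/50)·log₂(33/50) + (17/50)·log₂(17/50))
  = 0.9248 bits

0.9248 bits


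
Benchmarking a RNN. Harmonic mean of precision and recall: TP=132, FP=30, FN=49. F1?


Precision = 132/162 = 0.8148
Recall = 132/181 = 0.7293
F1 = 2·P·R/(P+R) = 2·TP/(2·TP+FP+FN) = 264/(264+30+49) = 264/343 = 0.7697

0.7697


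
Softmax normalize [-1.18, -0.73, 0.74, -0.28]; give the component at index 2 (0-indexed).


Exponentials: e^-1.18=0.3073, e^-0.73=0.4819, e^0.74=2.0959, e^-0.28=0.7558
Sum = 3.6409
Softmax = [0.0844, 0.1324, 0.5757, 0.2076]
p[2] = 2.0959/3.6409 = 0.5757

0.5757


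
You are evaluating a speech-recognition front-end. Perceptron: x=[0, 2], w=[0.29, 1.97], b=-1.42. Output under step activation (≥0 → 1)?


z = (0)·(0.29) + (2)·(1.97) - 1.42
  = 2.52
step(z) = 1 (z≥0)

1


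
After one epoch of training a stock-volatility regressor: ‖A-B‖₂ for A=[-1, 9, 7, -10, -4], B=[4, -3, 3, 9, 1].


d = √((-1-4)² + (9+ 3)² + (7-3)² + (-10-9)² + (-4-1)²)
  = √(25 + 144 + 16 + 361 + 25)
  = √571 = 23.8956

23.8956


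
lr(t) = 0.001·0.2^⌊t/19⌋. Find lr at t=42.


n_drops = ⌊42/19⌋ = 2
lr = 0.001·0.2^2 = 0.001·0.04 = 0.00004

0.00004


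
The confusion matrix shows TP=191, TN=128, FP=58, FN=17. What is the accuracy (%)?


Accuracy = (TP+TN)/(TP+TN+FP+FN)
= (191+128)/(394)
= 319/394 = 80.96%

80.96%


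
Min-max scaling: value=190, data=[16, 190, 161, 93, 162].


min=16, max=190
(190-16)/(190-16) = 174/174 = 1.0

1.0


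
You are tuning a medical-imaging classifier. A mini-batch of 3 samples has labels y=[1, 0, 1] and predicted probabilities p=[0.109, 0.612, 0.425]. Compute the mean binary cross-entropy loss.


L[0] = -ln(0.109) = 2.2164
L[1] = -ln(1-0.612) = -ln(0.388) = 0.9467
L[2] = -ln(0.425) = 0.8557
mean = (2.2164 + 0.9467 + 0.8557)/3 = 1.3396

1.3396


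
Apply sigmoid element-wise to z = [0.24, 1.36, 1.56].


σ(0.24) = 1/(1+e^-0.24) = 0.5597
σ(1.36) = 1/(1+e^-1.36) = 0.7958
σ(1.56) = 1/(1+e^-1.56) = 0.8264
result = [0.5597, 0.7958, 0.8264]

[0.5597, 0.7958, 0.8264]


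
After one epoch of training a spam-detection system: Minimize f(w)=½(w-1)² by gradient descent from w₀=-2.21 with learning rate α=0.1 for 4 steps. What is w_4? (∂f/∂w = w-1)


step 1: grad = -2.21-1 = -3.21; w = -2.21 - 0.1·(-3.21) = -1.889
step 2: grad = -1.889-1 = -2.889; w = -1.889 - 0.1·(-2.889) = -1.6001
step 3: grad = -1.6001-1 = -2.6001; w = -1.6001 - 0.1·(-2.6001) = -1.34009
step 4: grad = -1.34009-1 = -2.34009; w = -1.34009 - 0.1·(-2.34009) = -1.106081

-1.106081


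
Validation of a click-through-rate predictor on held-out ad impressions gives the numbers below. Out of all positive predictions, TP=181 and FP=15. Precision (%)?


Precision = TP/(TP+FP)
= 181/(181+15)
= 181/196 = 92.35%

92.35%


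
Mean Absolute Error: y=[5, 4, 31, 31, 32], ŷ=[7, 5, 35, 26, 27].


Absolute errors: |5-7|=2, |4-5|=1, |31-35|=4, |31-26|=5, |32-27|=5
Sum = 17
MAE = 17/5 = 17/5

17/5


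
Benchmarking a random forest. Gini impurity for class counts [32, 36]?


Probabilities: [32/68, 36/68] ≈ [0.4706, 0.5294]
Σpᵢ² = (1024 + 1296)/68² = 2320/4624
Gini = 1 - Σpᵢ² = 1 - 2320/4624 = 0.4983

0.4983


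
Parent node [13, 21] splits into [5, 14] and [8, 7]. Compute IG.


Parent = [13, 21], H_parent = 0.9597
H_left = 0.8315 (n=19), H_right = 0.9968 (n=15)
H_children = (19/34)·0.8315 + (15/34)·0.9968 = 0.9044
IG = 0.9597 - 0.9044 = 0.0553

0.0553
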